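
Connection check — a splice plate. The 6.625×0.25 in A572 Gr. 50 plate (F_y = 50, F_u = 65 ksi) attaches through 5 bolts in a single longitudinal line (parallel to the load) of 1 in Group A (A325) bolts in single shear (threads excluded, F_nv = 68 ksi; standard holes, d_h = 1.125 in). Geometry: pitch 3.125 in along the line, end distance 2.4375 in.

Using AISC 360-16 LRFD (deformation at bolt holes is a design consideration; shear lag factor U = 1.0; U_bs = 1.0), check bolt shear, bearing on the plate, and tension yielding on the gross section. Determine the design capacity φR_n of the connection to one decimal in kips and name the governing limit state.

74.5 kips (gross-section yield governs)

Bolt shear: A_b = π(1)²/4 = 0.7854 in². φR_n = 0.75 × 68 × 0.7854 × 5 × 1 = 200.3 kips.
Bearing (0.25 in plate, F_u = 65 ksi): end bolts L_c = 2.4375 − 1.125/2 = 1.875, R_n = min(1.2×1.875×0.25×65, 2.4×1×0.25×65) = 36.563 kips/bolt; interior L_c = 3.125 − 1.125 = 2, R_n = 39 kips/bolt. φR_n = 0.75 × (1×36.563 + 4×39) = 144.4 kips.
Tension yield (gross): A_g = 6.625×0.25 = 1.6563 in². φR_n = 0.90 × 50 × 1.6563 = 74.5 kips.
Governing: min(200.3, 144.4, 74.5) = 74.5 kips → gross-section yield.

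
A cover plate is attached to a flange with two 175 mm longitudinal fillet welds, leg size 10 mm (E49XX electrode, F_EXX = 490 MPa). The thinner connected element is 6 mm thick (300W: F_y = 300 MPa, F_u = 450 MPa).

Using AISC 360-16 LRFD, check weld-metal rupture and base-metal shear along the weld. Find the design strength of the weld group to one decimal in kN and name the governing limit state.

Weld metal: throat = 0.707×10 = 7.07 mm, L = 2×175 = 350 mm. φR_n = 0.75 × 0.6 × 490 × 7.07 × 350 = 545.6 kN.
Base metal shear (6 mm plate): yield φR_n = 1.0×0.6×300×6×350 = 378.0 kN; rupture φR_n = 0.75×0.6×450×6×350 = 425.3 kN; take 378.0 kN (yield).
Governing: min(545.6, 378.0) = 378.0 kN → base-metal shear.

378.0 kN (base-metal shear governs)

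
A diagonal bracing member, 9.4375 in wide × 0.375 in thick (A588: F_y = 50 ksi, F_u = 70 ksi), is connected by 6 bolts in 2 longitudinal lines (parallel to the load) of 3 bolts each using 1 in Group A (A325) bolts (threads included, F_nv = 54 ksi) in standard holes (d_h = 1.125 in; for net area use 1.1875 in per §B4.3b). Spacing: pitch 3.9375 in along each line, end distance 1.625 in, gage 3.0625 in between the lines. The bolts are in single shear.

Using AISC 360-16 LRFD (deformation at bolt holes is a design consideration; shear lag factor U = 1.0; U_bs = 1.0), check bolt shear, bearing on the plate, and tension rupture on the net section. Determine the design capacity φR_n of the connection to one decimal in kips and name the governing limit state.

Bolt shear: A_b = π(1)²/4 = 0.7854 in². φR_n = 0.75 × 54 × 0.7854 × 6 × 1 = 190.9 kips.
Bearing (0.375 in plate, F_u = 70 ksi): end bolts L_c = 1.625 − 1.125/2 = 1.0625, R_n = min(1.2×1.0625×0.375×70, 2.4×1×0.375×70) = 33.469 kips/bolt; interior L_c = 3.9375 − 1.125 = 2.8125, R_n = 63 kips/bolt. φR_n = 0.75 × (2×33.469 + 4×63) = 239.2 kips.
Tension rupture (net): A_n = (9.4375 − 2×1.1875)×0.375 = 2.6484 in² (U = 1.0, A_e = A_n). φR_n = 0.75 × 70 × 2.6484 = 139.0 kips.
Governing: min(190.9, 239.2, 139.0) = 139.0 kips → net-section rupture.

139.0 kips (net-section rupture governs)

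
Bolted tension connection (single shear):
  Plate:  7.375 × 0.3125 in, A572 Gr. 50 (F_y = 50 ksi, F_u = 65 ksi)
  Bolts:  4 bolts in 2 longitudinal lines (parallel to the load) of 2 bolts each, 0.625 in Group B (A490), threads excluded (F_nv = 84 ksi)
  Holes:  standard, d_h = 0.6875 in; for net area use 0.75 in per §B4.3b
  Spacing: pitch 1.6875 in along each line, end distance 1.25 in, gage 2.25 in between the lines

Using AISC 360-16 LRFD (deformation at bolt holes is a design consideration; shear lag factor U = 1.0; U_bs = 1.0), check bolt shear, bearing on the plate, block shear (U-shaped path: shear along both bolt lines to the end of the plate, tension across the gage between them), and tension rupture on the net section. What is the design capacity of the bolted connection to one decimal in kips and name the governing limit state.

56.0 kips (block shear governs)

Bolt shear: A_b = π(0.625)²/4 = 0.3068 in². φR_n = 0.75 × 84 × 0.3068 × 4 × 1 = 77.3 kips.
Bearing (0.3125 in plate, F_u = 65 ksi): end bolts L_c = 1.25 − 0.6875/2 = 0.90625, R_n = min(1.2×0.90625×0.3125×65, 2.4×0.625×0.3125×65) = 22.09 kips/bolt; interior L_c = 1.6875 − 0.6875 = 1, R_n = 24.375 kips/bolt. φR_n = 0.75 × (2×22.09 + 2×24.375) = 69.7 kips.
Block shear: shear path 2×[1.25+1×1.6875] = 2×2.9375 in, A_gv = 1.8359, A_nv = 2×(2.9375 − 1.5×0.75)×0.3125 = 1.1328 in²; tension across gage: (2.25 − 1×0.75)×0.3125 = 0.46875 in². R_n = min(0.6×65×1.1328, 0.6×50×1.8359) + 1.0×65×0.46875 = min(44.179, 55.077) + 30.469 = 74.648 kips. φR_n = 0.75 × 74.648 = 56.0 kips.
Tension rupture (net): A_n = (7.375 − 2×0.75)×0.3125 = 1.8359 in² (U = 1.0, A_e = A_n). φR_n = 0.75 × 65 × 1.8359 = 89.5 kips.
Governing: min(77.3, 69.7, 56.0, 89.5) = 56.0 kips → block shear.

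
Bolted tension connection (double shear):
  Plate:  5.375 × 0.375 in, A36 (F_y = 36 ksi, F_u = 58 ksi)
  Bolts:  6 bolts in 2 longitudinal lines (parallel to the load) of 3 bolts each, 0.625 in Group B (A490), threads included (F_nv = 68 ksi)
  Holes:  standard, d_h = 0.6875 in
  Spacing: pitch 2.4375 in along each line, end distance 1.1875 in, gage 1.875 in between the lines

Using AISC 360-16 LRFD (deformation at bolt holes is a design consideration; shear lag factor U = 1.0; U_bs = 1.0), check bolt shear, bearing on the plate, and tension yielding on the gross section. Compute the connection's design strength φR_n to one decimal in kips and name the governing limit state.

65.3 kips (gross-section yield governs)

Bolt shear: A_b = π(0.625)²/4 = 0.3068 in². φR_n = 0.75 × 68 × 0.3068 × 6 × 2 = 187.8 kips.
Bearing (0.375 in plate, F_u = 58 ksi): end bolts L_c = 1.1875 − 0.6875/2 = 0.84375, R_n = min(1.2×0.84375×0.375×58, 2.4×0.625×0.375×58) = 22.022 kips/bolt; interior L_c = 2.4375 − 0.6875 = 1.75, R_n = 32.625 kips/bolt. φR_n = 0.75 × (2×22.022 + 4×32.625) = 130.9 kips.
Tension yield (gross): A_g = 5.375×0.375 = 2.0156 in². φR_n = 0.90 × 36 × 2.0156 = 65.3 kips.
Governing: min(187.8, 130.9, 65.3) = 65.3 kips → gross-section yield.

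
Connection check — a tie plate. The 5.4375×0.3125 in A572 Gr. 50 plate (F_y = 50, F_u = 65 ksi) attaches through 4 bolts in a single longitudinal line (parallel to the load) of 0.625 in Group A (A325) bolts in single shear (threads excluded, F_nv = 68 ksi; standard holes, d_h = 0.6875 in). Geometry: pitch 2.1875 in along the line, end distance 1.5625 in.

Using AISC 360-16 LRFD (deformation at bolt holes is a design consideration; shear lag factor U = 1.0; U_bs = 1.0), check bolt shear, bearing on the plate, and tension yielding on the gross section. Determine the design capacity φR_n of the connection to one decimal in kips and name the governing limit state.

62.6 kips (bolt shear governs)

Bolt shear: A_b = π(0.625)²/4 = 0.3068 in². φR_n = 0.75 × 68 × 0.3068 × 4 × 1 = 62.6 kips.
Bearing (0.3125 in plate, F_u = 65 ksi): end bolts L_c = 1.5625 − 0.6875/2 = 1.21875, R_n = min(1.2×1.21875×0.3125×65, 2.4×0.625×0.3125×65) = 29.707 kips/bolt; interior L_c = 2.1875 − 0.6875 = 1.5, R_n = 30.469 kips/bolt. φR_n = 0.75 × (1×29.707 + 3×30.469) = 90.8 kips.
Tension yield (gross): A_g = 5.4375×0.3125 = 1.6992 in². φR_n = 0.90 × 50 × 1.6992 = 76.5 kips.
Governing: min(62.6, 90.8, 76.5) = 62.6 kips → bolt shear.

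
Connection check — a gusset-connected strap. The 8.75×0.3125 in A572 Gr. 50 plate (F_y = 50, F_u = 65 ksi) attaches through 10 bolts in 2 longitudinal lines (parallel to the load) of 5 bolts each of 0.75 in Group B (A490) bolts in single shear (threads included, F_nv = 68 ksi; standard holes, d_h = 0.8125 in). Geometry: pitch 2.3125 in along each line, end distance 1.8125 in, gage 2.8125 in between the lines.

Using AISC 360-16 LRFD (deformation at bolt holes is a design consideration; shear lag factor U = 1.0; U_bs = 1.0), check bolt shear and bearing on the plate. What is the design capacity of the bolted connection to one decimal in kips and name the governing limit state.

225.3 kips (bolt shear governs)

Bolt shear: A_b = π(0.75)²/4 = 0.44179 in². φR_n = 0.75 × 68 × 0.44179 × 10 × 1 = 225.3 kips.
Bearing (0.3125 in plate, F_u = 65 ksi): end bolts L_c = 1.8125 − 0.8125/2 = 1.40625, R_n = min(1.2×1.40625×0.3125×65, 2.4×0.75×0.3125×65) = 34.277 kips/bolt; interior L_c = 2.3125 − 0.8125 = 1.5, R_n = 36.563 kips/bolt. φR_n = 0.75 × (2×34.277 + 8×36.563) = 270.8 kips.
Governing: min(225.3, 270.8) = 225.3 kips → bolt shear.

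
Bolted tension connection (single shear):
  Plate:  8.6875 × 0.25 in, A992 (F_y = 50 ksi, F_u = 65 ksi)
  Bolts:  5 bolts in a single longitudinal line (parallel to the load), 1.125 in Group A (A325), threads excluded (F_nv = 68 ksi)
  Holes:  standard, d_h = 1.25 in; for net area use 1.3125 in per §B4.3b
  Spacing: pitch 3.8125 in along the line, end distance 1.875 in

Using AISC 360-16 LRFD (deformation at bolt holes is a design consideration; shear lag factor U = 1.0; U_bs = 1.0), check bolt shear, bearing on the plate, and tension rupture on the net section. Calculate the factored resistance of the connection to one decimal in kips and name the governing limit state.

89.9 kips (net-section rupture governs)

Bolt shear: A_b = π(1.125)²/4 = 0.99402 in². φR_n = 0.75 × 68 × 0.99402 × 5 × 1 = 253.5 kips.
Bearing (0.25 in plate, F_u = 65 ksi): end bolts L_c = 1.875 − 1.25/2 = 1.25, R_n = min(1.2×1.25×0.25×65, 2.4×1.125×0.25×65) = 24.375 kips/bolt; interior L_c = 3.8125 − 1.25 = 2.5625, R_n = 43.875 kips/bolt. φR_n = 0.75 × (1×24.375 + 4×43.875) = 149.9 kips.
Tension rupture (net): A_n = (8.6875 − 1×1.3125)×0.25 = 1.8438 in² (U = 1.0, A_e = A_n). φR_n = 0.75 × 65 × 1.8438 = 89.9 kips.
Governing: min(253.5, 149.9, 89.9) = 89.9 kips → net-section rupture.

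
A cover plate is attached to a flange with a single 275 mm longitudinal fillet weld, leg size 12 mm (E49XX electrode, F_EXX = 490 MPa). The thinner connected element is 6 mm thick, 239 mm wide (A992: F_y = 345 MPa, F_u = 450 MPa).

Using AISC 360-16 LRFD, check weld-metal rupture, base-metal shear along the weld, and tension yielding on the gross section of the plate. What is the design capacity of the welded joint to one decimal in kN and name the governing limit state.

Weld metal: throat = 0.707×12 = 8.484 mm, L = 275 mm. φR_n = 0.75 × 0.6 × 490 × 8.484 × 275 = 514.4 kN.
Base metal shear (6 mm plate): yield φR_n = 1.0×0.6×345×6×275 = 341.6 kN; rupture φR_n = 0.75×0.6×450×6×275 = 334.1 kN; take 334.1 kN (rupture).
Tension yield (gross): A_g = 239×6 = 1434 mm². φR_n = 0.90 × 345 × 1434 = 445.3 kN.
Governing: min(514.4, 334.1, 445.3) = 334.1 kN → base-metal shear.

334.1 kN (base-metal shear governs)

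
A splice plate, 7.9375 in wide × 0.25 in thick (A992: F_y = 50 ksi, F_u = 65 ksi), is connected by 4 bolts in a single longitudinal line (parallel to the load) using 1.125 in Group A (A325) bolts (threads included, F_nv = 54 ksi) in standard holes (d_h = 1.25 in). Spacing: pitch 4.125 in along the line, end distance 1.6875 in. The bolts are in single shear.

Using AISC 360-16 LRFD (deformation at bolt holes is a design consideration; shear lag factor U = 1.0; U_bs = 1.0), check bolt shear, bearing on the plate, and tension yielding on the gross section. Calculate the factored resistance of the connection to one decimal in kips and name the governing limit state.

Bolt shear: A_b = π(1.125)²/4 = 0.99402 in². φR_n = 0.75 × 54 × 0.99402 × 4 × 1 = 161.0 kips.
Bearing (0.25 in plate, F_u = 65 ksi): end bolts L_c = 1.6875 − 1.25/2 = 1.0625, R_n = min(1.2×1.0625×0.25×65, 2.4×1.125×0.25×65) = 20.719 kips/bolt; interior L_c = 4.125 − 1.25 = 2.875, R_n = 43.875 kips/bolt. φR_n = 0.75 × (1×20.719 + 3×43.875) = 114.3 kips.
Tension yield (gross): A_g = 7.9375×0.25 = 1.9844 in². φR_n = 0.90 × 50 × 1.9844 = 89.3 kips.
Governing: min(161.0, 114.3, 89.3) = 89.3 kips → gross-section yield.

89.3 kips (gross-section yield governs)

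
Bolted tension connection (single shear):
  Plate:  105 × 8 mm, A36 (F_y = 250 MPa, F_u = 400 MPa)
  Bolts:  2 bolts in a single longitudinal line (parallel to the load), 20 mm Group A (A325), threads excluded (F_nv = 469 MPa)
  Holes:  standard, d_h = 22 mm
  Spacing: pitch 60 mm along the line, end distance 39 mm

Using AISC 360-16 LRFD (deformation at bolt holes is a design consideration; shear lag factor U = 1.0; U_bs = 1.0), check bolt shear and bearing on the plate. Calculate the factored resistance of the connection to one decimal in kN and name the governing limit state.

Bolt shear: A_b = π(20)²/4 = 314.16 mm². φR_n = 0.75 × 469 × 314.16 × 2 × 1 = 221.0 kN.
Bearing (8 mm plate, F_u = 400 MPa): end bolts L_c = 39 − 22/2 = 28, R_n = min(1.2×28×8×400, 2.4×20×8×400) = 107.52 kN/bolt; interior L_c = 60 − 22 = 38, R_n = 145.92 kN/bolt. φR_n = 0.75 × (1×107.52 + 1×145.92) = 190.1 kN.
Governing: min(221.0, 190.1) = 190.1 kN → bearing.

190.1 kN (bearing governs)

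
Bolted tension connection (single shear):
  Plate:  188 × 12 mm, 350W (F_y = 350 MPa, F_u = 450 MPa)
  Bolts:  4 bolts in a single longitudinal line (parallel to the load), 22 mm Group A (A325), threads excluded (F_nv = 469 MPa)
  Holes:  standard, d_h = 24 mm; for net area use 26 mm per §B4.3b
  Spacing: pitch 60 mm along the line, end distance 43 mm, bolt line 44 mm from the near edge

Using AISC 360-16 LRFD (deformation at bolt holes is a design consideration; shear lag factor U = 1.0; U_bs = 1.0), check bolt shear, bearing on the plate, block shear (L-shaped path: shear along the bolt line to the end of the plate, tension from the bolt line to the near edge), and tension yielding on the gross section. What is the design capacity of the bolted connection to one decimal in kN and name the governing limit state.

Bolt shear: A_b = π(22)²/4 = 380.13 mm². φR_n = 0.75 × 469 × 380.13 × 4 × 1 = 534.8 kN.
Bearing (12 mm plate, F_u = 450 MPa): end bolts L_c = 43 − 24/2 = 31, R_n = min(1.2×31×12×450, 2.4×22×12×450) = 200.88 kN/bolt; interior L_c = 60 − 24 = 36, R_n = 233.28 kN/bolt. φR_n = 0.75 × (1×200.88 + 3×233.28) = 675.5 kN.
Block shear: shear path 1×[43+3×60] = 1×223 mm, A_gv = 2676, A_nv = 1×(223 − 3.5×26)×12 = 1584 mm²; tension to near edge: (44 − 0.5×26)×12 = 372 mm². R_n = min(0.6×450×1584, 0.6×350×2676) + 1.0×450×372 = min(427.68, 561.96) + 167.4 = 595.08 kN. φR_n = 0.75 × 595.08 = 446.3 kN.
Tension yield (gross): A_g = 188×12 = 2256 mm². φR_n = 0.90 × 350 × 2256 = 710.6 kN.
Governing: min(534.8, 675.5, 446.3, 710.6) = 446.3 kN → block shear.

446.3 kN (block shear governs)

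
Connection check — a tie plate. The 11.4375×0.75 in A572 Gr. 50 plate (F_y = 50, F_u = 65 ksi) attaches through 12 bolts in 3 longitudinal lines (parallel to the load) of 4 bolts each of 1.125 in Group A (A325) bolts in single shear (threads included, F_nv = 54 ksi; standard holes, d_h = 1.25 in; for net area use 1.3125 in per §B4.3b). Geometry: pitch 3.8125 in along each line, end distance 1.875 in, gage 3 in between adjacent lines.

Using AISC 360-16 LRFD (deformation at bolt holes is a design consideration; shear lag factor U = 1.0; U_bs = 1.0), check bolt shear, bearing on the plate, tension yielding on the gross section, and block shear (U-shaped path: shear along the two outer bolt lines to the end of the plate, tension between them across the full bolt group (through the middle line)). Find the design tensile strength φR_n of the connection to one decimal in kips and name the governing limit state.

Bolt shear: A_b = π(1.125)²/4 = 0.99402 in². φR_n = 0.75 × 54 × 0.99402 × 12 × 1 = 483.1 kips.
Bearing (0.75 in plate, F_u = 65 ksi): end bolts L_c = 1.875 − 1.25/2 = 1.25, R_n = min(1.2×1.25×0.75×65, 2.4×1.125×0.75×65) = 73.125 kips/bolt; interior L_c = 3.8125 − 1.25 = 2.5625, R_n = 131.63 kips/bolt. φR_n = 0.75 × (3×73.125 + 9×131.63) = 1053.0 kips.
Tension yield (gross): A_g = 11.4375×0.75 = 8.5781 in². φR_n = 0.90 × 50 × 8.5781 = 386.0 kips.
Block shear: shear path 2×[1.875+3×3.8125] = 2×13.3125 in, A_gv = 19.969, A_nv = 2×(13.3125 − 3.5×1.3125)×0.75 = 13.078 in²; tension across gage: (6 − 2×1.3125)×0.75 = 2.5313 in². R_n = min(0.6×65×13.078, 0.6×50×19.969) + 1.0×65×2.5313 = min(510.04, 599.07) + 164.53 = 674.57 kips. φR_n = 0.75 × 674.57 = 505.9 kips.
Governing: min(483.1, 1053.0, 386.0, 505.9) = 386.0 kips → gross-section yield.

386.0 kips (gross-section yield governs)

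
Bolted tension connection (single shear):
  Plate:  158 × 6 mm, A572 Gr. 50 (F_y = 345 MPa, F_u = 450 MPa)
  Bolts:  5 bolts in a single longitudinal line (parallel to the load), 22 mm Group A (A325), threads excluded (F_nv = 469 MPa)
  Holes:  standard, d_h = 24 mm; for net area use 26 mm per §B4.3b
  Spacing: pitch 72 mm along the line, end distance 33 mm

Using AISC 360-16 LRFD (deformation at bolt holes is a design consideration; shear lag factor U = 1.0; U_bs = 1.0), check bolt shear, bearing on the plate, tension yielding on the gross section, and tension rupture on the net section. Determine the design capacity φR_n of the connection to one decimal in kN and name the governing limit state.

Bolt shear: A_b = π(22)²/4 = 380.13 mm². φR_n = 0.75 × 469 × 380.13 × 5 × 1 = 668.6 kN.
Bearing (6 mm plate, F_u = 450 MPa): end bolts L_c = 33 − 24/2 = 21, R_n = min(1.2×21×6×450, 2.4×22×6×450) = 68.04 kN/bolt; interior L_c = 72 − 24 = 48, R_n = 142.56 kN/bolt. φR_n = 0.75 × (1×68.04 + 4×142.56) = 478.7 kN.
Tension yield (gross): A_g = 158×6 = 948 mm². φR_n = 0.90 × 345 × 948 = 294.4 kN.
Tension rupture (net): A_n = (158 − 1×26)×6 = 792 mm² (U = 1.0, A_e = A_n). φR_n = 0.75 × 450 × 792 = 267.3 kN.
Governing: min(668.6, 478.7, 294.4, 267.3) = 267.3 kN → net-section rupture.

267.3 kN (net-section rupture governs)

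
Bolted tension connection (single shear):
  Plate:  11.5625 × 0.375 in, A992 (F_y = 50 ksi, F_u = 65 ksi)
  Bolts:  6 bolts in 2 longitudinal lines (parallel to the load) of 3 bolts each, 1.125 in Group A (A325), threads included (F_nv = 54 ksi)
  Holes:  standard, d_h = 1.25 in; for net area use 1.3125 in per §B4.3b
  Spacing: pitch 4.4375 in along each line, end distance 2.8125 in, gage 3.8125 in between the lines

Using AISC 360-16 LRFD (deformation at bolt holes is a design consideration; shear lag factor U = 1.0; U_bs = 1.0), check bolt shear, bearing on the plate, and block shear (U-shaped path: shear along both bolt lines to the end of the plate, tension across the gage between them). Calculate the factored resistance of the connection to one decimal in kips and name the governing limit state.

Bolt shear: A_b = π(1.125)²/4 = 0.99402 in². φR_n = 0.75 × 54 × 0.99402 × 6 × 1 = 241.5 kips.
Bearing (0.375 in plate, F_u = 65 ksi): end bolts L_c = 2.8125 − 1.25/2 = 2.1875, R_n = min(1.2×2.1875×0.375×65, 2.4×1.125×0.375×65) = 63.984 kips/bolt; interior L_c = 4.4375 − 1.25 = 3.1875, R_n = 65.813 kips/bolt. φR_n = 0.75 × (2×63.984 + 4×65.813) = 293.4 kips.
Block shear: shear path 2×[2.8125+2×4.4375] = 2×11.6875 in, A_gv = 8.7656, A_nv = 2×(11.6875 − 2.5×1.3125)×0.375 = 6.3047 in²; tension across gage: (3.8125 − 1×1.3125)×0.375 = 0.9375 in². R_n = min(0.6×65×6.3047, 0.6×50×8.7656) + 1.0×65×0.9375 = min(245.88, 262.97) + 60.938 = 306.82 kips. φR_n = 0.75 × 306.82 = 230.1 kips.
Governing: min(241.5, 293.4, 230.1) = 230.1 kips → block shear.

230.1 kips (block shear governs)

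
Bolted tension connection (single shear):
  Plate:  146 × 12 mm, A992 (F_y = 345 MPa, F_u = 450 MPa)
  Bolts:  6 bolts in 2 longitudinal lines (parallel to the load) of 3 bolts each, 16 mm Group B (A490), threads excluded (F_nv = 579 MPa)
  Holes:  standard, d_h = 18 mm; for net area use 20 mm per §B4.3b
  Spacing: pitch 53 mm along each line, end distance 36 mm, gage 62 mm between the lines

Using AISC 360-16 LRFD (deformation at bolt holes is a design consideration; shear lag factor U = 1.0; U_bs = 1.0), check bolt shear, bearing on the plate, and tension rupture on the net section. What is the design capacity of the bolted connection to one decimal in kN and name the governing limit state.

429.3 kN (net-section rupture governs)

Bolt shear: A_b = π(16)²/4 = 201.06 mm². φR_n = 0.75 × 579 × 201.06 × 6 × 1 = 523.9 kN.
Bearing (12 mm plate, F_u = 450 MPa): end bolts L_c = 36 − 18/2 = 27, R_n = min(1.2×27×12×450, 2.4×16×12×450) = 174.96 kN/bolt; interior L_c = 53 − 18 = 35, R_n = 207.36 kN/bolt. φR_n = 0.75 × (2×174.96 + 4×207.36) = 884.5 kN.
Tension rupture (net): A_n = (146 − 2×20)×12 = 1272 mm² (U = 1.0, A_e = A_n). φR_n = 0.75 × 450 × 1272 = 429.3 kN.
Governing: min(523.9, 884.5, 429.3) = 429.3 kN → net-section rupture.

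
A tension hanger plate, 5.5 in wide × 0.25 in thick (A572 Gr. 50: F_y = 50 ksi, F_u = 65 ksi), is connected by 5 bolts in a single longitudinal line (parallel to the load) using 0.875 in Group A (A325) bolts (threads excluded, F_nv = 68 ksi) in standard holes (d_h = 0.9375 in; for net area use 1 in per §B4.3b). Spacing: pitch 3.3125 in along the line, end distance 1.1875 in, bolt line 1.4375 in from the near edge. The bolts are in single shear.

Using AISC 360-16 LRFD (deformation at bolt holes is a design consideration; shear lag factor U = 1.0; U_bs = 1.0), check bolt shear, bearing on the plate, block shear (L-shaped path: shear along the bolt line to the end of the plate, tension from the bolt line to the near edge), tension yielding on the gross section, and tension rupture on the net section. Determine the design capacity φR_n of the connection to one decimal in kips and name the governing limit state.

54.8 kips (net-section rupture governs)

Bolt shear: A_b = π(0.875)²/4 = 0.60132 in². φR_n = 0.75 × 68 × 0.60132 × 5 × 1 = 153.3 kips.
Bearing (0.25 in plate, F_u = 65 ksi): end bolts L_c = 1.1875 − 0.9375/2 = 0.71875, R_n = min(1.2×0.71875×0.25×65, 2.4×0.875×0.25×65) = 14.016 kips/bolt; interior L_c = 3.3125 − 0.9375 = 2.375, R_n = 34.125 kips/bolt. φR_n = 0.75 × (1×14.016 + 4×34.125) = 112.9 kips.
Block shear: shear path 1×[1.1875+4×3.3125] = 1×14.4375 in, A_gv = 3.6094, A_nv = 1×(14.4375 − 4.5×1)×0.25 = 2.4844 in²; tension to near edge: (1.4375 − 0.5×1)×0.25 = 0.23438 in². R_n = min(0.6×65×2.4844, 0.6×50×3.6094) + 1.0×65×0.23438 = min(96.892, 108.28) + 15.235 = 112.13 kips. φR_n = 0.75 × 112.13 = 84.1 kips.
Tension yield (gross): A_g = 5.5×0.25 = 1.375 in². φR_n = 0.90 × 50 × 1.375 = 61.9 kips.
Tension rupture (net): A_n = (5.5 − 1×1)×0.25 = 1.125 in² (U = 1.0, A_e = A_n). φR_n = 0.75 × 65 × 1.125 = 54.8 kips.
Governing: min(153.3, 112.9, 84.1, 61.9, 54.8) = 54.8 kips → net-section rupture.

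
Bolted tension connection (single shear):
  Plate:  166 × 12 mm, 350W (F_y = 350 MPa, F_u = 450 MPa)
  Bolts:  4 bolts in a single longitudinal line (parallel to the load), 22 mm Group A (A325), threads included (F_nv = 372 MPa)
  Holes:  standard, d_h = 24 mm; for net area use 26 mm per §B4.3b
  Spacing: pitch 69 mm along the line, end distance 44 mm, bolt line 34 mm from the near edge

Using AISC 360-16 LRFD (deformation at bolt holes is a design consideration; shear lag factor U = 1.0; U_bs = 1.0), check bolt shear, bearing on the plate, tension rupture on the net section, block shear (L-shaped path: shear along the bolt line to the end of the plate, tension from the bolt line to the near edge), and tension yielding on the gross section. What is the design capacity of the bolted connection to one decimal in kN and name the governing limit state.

Bolt shear: A_b = π(22)²/4 = 380.13 mm². φR_n = 0.75 × 372 × 380.13 × 4 × 1 = 424.2 kN.
Bearing (12 mm plate, F_u = 450 MPa): end bolts L_c = 44 − 24/2 = 32, R_n = min(1.2×32×12×450, 2.4×22×12×450) = 207.36 kN/bolt; interior L_c = 69 − 24 = 45, R_n = 285.12 kN/bolt. φR_n = 0.75 × (1×207.36 + 3×285.12) = 797.0 kN.
Tension rupture (net): A_n = (166 − 1×26)×12 = 1680 mm² (U = 1.0, A_e = A_n). φR_n = 0.75 × 450 × 1680 = 567.0 kN.
Block shear: shear path 1×[44+3×69] = 1×251 mm, A_gv = 3012, A_nv = 1×(251 − 3.5×26)×12 = 1920 mm²; tension to near edge: (34 − 0.5×26)×12 = 252 mm². R_n = min(0.6×450×1920, 0.6×350×3012) + 1.0×450×252 = min(518.4, 632.52) + 113.4 = 631.8 kN. φR_n = 0.75 × 631.8 = 473.9 kN.
Tension yield (gross): A_g = 166×12 = 1992 mm². φR_n = 0.90 × 350 × 1992 = 627.5 kN.
Governing: min(424.2, 797.0, 567.0, 473.9, 627.5) = 424.2 kN → bolt shear.

424.2 kN (bolt shear governs)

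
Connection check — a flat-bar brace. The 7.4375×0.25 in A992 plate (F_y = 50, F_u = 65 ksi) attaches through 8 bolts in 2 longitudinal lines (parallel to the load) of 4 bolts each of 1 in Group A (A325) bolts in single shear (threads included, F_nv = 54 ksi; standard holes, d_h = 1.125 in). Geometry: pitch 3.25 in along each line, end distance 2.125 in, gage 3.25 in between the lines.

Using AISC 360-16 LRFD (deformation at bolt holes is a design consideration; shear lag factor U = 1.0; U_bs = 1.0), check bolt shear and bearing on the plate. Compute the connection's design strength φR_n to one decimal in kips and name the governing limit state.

221.2 kips (bearing governs)

Bolt shear: A_b = π(1)²/4 = 0.7854 in². φR_n = 0.75 × 54 × 0.7854 × 8 × 1 = 254.5 kips.
Bearing (0.25 in plate, F_u = 65 ksi): end bolts L_c = 2.125 − 1.125/2 = 1.5625, R_n = min(1.2×1.5625×0.25×65, 2.4×1×0.25×65) = 30.469 kips/bolt; interior L_c = 3.25 − 1.125 = 2.125, R_n = 39 kips/bolt. φR_n = 0.75 × (2×30.469 + 6×39) = 221.2 kips.
Governing: min(254.5, 221.2) = 221.2 kips → bearing.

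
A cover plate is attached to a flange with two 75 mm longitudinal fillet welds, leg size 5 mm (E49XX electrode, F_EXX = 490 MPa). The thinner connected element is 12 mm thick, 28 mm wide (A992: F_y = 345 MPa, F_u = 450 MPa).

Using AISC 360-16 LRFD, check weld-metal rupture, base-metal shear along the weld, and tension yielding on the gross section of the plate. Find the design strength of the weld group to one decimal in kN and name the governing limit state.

Weld metal: throat = 0.707×5 = 3.535 mm, L = 2×75 = 150 mm. φR_n = 0.75 × 0.6 × 490 × 3.535 × 150 = 116.9 kN.
Base metal shear (12 mm plate): yield φR_n = 1.0×0.6×345×12×150 = 372.6 kN; rupture φR_n = 0.75×0.6×450×12×150 = 364.5 kN; take 364.5 kN (rupture).
Tension yield (gross): A_g = 28×12 = 336 mm². φR_n = 0.90 × 345 × 336 = 104.3 kN.
Governing: min(116.9, 364.5, 104.3) = 104.3 kN → gross-section yield.

104.3 kN (gross-section yield governs)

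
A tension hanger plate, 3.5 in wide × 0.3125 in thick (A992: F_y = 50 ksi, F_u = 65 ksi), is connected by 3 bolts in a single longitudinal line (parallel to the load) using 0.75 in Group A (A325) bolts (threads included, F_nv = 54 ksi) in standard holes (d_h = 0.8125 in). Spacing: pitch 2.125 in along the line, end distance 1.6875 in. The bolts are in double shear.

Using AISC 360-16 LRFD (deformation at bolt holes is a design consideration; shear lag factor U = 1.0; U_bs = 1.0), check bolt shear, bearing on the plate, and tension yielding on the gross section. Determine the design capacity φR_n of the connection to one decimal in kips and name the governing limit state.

49.2 kips (gross-section yield governs)

Bolt shear: A_b = π(0.75)²/4 = 0.44179 in². φR_n = 0.75 × 54 × 0.44179 × 3 × 2 = 107.4 kips.
Bearing (0.3125 in plate, F_u = 65 ksi): end bolts L_c = 1.6875 − 0.8125/2 = 1.28125, R_n = min(1.2×1.28125×0.3125×65, 2.4×0.75×0.3125×65) = 31.23 kips/bolt; interior L_c = 2.125 − 0.8125 = 1.3125, R_n = 31.992 kips/bolt. φR_n = 0.75 × (1×31.23 + 2×31.992) = 71.4 kips.
Tension yield (gross): A_g = 3.5×0.3125 = 1.0938 in². φR_n = 0.90 × 50 × 1.0938 = 49.2 kips.
Governing: min(107.4, 71.4, 49.2) = 49.2 kips → gross-section yield.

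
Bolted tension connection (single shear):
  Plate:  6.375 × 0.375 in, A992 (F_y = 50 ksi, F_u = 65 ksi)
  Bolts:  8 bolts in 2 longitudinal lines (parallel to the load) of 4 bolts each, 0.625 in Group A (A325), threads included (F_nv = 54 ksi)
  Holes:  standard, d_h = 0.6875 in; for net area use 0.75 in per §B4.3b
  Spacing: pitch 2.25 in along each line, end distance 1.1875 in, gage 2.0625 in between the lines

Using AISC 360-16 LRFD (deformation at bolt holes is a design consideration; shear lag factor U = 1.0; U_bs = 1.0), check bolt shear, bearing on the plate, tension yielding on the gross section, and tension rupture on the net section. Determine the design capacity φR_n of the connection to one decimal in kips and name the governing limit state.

89.1 kips (net-section rupture governs)

Bolt shear: A_b = π(0.625)²/4 = 0.3068 in². φR_n = 0.75 × 54 × 0.3068 × 8 × 1 = 99.4 kips.
Bearing (0.375 in plate, F_u = 65 ksi): end bolts L_c = 1.1875 − 0.6875/2 = 0.84375, R_n = min(1.2×0.84375×0.375×65, 2.4×0.625×0.375×65) = 24.68 kips/bolt; interior L_c = 2.25 − 0.6875 = 1.5625, R_n = 36.563 kips/bolt. φR_n = 0.75 × (2×24.68 + 6×36.563) = 201.6 kips.
Tension yield (gross): A_g = 6.375×0.375 = 2.3906 in². φR_n = 0.90 × 50 × 2.3906 = 107.6 kips.
Tension rupture (net): A_n = (6.375 − 2×0.75)×0.375 = 1.8281 in² (U = 1.0, A_e = A_n). φR_n = 0.75 × 65 × 1.8281 = 89.1 kips.
Governing: min(99.4, 201.6, 107.6, 89.1) = 89.1 kips → net-section rupture.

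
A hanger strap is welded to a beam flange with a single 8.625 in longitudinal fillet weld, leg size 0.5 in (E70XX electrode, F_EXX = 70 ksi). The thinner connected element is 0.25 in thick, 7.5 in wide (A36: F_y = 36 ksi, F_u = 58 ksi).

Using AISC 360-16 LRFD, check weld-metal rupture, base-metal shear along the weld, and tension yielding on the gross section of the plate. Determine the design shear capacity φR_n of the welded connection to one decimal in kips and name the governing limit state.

Weld metal: throat = 0.707×0.5 = 0.3535 in, L = 8.625 in. φR_n = 0.75 × 0.6 × 70 × 0.3535 × 8.625 = 96.0 kips.
Base metal shear (0.25 in plate): yield φR_n = 1.0×0.6×36×0.25×8.625 = 46.6 kips; rupture φR_n = 0.75×0.6×58×0.25×8.625 = 56.3 kips; take 46.6 kips (yield).
Tension yield (gross): A_g = 7.5×0.25 = 1.875 in². φR_n = 0.90 × 36 × 1.875 = 60.8 kips.
Governing: min(96.0, 46.6, 60.8) = 46.6 kips → base-metal shear.

46.6 kips (base-metal shear governs)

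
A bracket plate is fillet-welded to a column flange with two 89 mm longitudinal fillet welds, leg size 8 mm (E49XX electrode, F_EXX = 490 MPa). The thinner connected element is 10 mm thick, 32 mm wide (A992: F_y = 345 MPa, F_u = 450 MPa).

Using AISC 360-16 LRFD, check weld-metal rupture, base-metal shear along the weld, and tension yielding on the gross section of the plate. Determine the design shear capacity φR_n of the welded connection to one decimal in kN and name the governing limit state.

99.4 kN (gross-section yield governs)

Weld metal: throat = 0.707×8 = 5.656 mm, L = 2×89 = 178 mm. φR_n = 0.75 × 0.6 × 490 × 5.656 × 178 = 222.0 kN.
Base metal shear (10 mm plate): yield φR_n = 1.0×0.6×345×10×178 = 368.5 kN; rupture φR_n = 0.75×0.6×450×10×178 = 360.5 kN; take 360.5 kN (rupture).
Tension yield (gross): A_g = 32×10 = 320 mm². φR_n = 0.90 × 345 × 320 = 99.4 kN.
Governing: min(222.0, 360.5, 99.4) = 99.4 kN → gross-section yield.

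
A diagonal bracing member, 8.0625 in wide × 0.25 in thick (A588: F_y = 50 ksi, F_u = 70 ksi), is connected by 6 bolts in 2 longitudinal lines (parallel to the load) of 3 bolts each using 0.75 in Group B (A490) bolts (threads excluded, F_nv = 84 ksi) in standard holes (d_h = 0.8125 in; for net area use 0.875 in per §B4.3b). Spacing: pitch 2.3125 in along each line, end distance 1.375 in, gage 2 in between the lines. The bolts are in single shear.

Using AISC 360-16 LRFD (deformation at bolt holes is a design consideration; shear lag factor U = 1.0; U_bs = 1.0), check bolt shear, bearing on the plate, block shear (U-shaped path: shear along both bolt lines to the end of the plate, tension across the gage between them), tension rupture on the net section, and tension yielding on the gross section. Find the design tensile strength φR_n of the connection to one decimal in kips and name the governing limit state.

74.8 kips (block shear governs)

Bolt shear: A_b = π(0.75)²/4 = 0.44179 in². φR_n = 0.75 × 84 × 0.44179 × 6 × 1 = 167.0 kips.
Bearing (0.25 in plate, F_u = 70 ksi): end bolts L_c = 1.375 − 0.8125/2 = 0.96875, R_n = min(1.2×0.96875×0.25×70, 2.4×0.75×0.25×70) = 20.344 kips/bolt; interior L_c = 2.3125 − 0.8125 = 1.5, R_n = 31.5 kips/bolt. φR_n = 0.75 × (2×20.344 + 4×31.5) = 125.0 kips.
Block shear: shear path 2×[1.375+2×2.3125] = 2×6 in, A_gv = 3, A_nv = 2×(6 − 2.5×0.875)×0.25 = 1.9063 in²; tension across gage: (2 − 1×0.875)×0.25 = 0.28125 in². R_n = min(0.6×70×1.9063, 0.6×50×3) + 1.0×70×0.28125 = min(80.065, 90) + 19.688 = 99.753 kips. φR_n = 0.75 × 99.753 = 74.8 kips.
Tension rupture (net): A_n = (8.0625 − 2×0.875)×0.25 = 1.5781 in² (U = 1.0, A_e = A_n). φR_n = 0.75 × 70 × 1.5781 = 82.9 kips.
Tension yield (gross): A_g = 8.0625×0.25 = 2.0156 in². φR_n = 0.90 × 50 × 2.0156 = 90.7 kips.
Governing: min(167.0, 125.0, 74.8, 82.9, 90.7) = 74.8 kips → block shear.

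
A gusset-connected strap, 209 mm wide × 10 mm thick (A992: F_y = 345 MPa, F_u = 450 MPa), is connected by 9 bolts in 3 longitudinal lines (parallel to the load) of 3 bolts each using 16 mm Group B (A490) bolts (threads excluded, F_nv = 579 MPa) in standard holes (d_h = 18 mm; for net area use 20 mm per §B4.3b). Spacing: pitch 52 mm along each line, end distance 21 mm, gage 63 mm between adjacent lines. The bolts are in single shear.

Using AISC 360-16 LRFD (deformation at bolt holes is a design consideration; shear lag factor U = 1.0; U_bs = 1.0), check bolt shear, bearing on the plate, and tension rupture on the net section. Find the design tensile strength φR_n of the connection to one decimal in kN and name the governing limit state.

502.9 kN (net-section rupture governs)

Bolt shear: A_b = π(16)²/4 = 201.06 mm². φR_n = 0.75 × 579 × 201.06 × 9 × 1 = 785.8 kN.
Bearing (10 mm plate, F_u = 450 MPa): end bolts L_c = 21 − 18/2 = 12, R_n = min(1.2×12×10×450, 2.4×16×10×450) = 64.8 kN/bolt; interior L_c = 52 − 18 = 34, R_n = 172.8 kN/bolt. φR_n = 0.75 × (3×64.8 + 6×172.8) = 923.4 kN.
Tension rupture (net): A_n = (209 − 3×20)×10 = 1490 mm² (U = 1.0, A_e = A_n). φR_n = 0.75 × 450 × 1490 = 502.9 kN.
Governing: min(785.8, 923.4, 502.9) = 502.9 kN → net-section rupture.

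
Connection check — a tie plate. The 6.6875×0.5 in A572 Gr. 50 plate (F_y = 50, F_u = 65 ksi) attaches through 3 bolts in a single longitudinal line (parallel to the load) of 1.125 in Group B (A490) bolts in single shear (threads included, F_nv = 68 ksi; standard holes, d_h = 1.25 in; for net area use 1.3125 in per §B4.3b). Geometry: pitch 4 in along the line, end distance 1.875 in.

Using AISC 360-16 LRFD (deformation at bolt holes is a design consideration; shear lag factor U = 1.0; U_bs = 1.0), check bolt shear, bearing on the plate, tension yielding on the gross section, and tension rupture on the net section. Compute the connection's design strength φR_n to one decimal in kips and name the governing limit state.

131.0 kips (net-section rupture governs)

Bolt shear: A_b = π(1.125)²/4 = 0.99402 in². φR_n = 0.75 × 68 × 0.99402 × 3 × 1 = 152.1 kips.
Bearing (0.5 in plate, F_u = 65 ksi): end bolts L_c = 1.875 − 1.25/2 = 1.25, R_n = min(1.2×1.25×0.5×65, 2.4×1.125×0.5×65) = 48.75 kips/bolt; interior L_c = 4 − 1.25 = 2.75, R_n = 87.75 kips/bolt. φR_n = 0.75 × (1×48.75 + 2×87.75) = 168.2 kips.
Tension yield (gross): A_g = 6.6875×0.5 = 3.3438 in². φR_n = 0.90 × 50 × 3.3438 = 150.5 kips.
Tension rupture (net): A_n = (6.6875 − 1×1.3125)×0.5 = 2.6875 in² (U = 1.0, A_e = A_n). φR_n = 0.75 × 65 × 2.6875 = 131.0 kips.
Governing: min(152.1, 168.2, 150.5, 131.0) = 131.0 kips → net-section rupture.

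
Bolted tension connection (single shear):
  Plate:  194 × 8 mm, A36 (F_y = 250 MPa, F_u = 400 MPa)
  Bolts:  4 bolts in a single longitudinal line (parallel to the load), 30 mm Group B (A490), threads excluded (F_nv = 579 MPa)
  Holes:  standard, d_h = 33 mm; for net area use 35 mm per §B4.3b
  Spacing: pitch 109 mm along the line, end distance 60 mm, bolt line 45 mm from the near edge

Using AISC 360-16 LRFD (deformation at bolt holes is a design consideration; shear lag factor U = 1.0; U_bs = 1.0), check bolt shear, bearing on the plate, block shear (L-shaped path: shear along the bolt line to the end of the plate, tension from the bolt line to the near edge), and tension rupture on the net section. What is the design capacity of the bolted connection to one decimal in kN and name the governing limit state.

381.6 kN (net-section rupture governs)

Bolt shear: A_b = π(30)²/4 = 706.86 mm². φR_n = 0.75 × 579 × 706.86 × 4 × 1 = 1227.8 kN.
Bearing (8 mm plate, F_u = 400 MPa): end bolts L_c = 60 − 33/2 = 43.5, R_n = min(1.2×43.5×8×400, 2.4×30×8×400) = 167.04 kN/bolt; interior L_c = 109 − 33 = 76, R_n = 230.4 kN/bolt. φR_n = 0.75 × (1×167.04 + 3×230.4) = 643.7 kN.
Block shear: shear path 1×[60+3×109] = 1×387 mm, A_gv = 3096, A_nv = 1×(387 − 3.5×35)×8 = 2116 mm²; tension to near edge: (45 − 0.5×35)×8 = 220 mm². R_n = min(0.6×400×2116, 0.6×250×3096) + 1.0×400×220 = min(507.84, 464.4) + 88 = 552.4 kN. φR_n = 0.75 × 552.4 = 414.3 kN.
Tension rupture (net): A_n = (194 − 1×35)×8 = 1272 mm² (U = 1.0, A_e = A_n). φR_n = 0.75 × 400 × 1272 = 381.6 kN.
Governing: min(1227.8, 643.7, 414.3, 381.6) = 381.6 kN → net-section rupture.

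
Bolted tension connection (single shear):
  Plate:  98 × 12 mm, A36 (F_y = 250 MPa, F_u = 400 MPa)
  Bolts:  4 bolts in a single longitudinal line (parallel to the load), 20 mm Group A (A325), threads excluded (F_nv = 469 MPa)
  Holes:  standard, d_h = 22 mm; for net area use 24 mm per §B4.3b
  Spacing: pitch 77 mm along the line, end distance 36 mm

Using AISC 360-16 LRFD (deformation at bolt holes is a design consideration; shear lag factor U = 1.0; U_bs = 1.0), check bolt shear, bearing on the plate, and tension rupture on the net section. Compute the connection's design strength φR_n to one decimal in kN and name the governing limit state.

266.4 kN (net-section rupture governs)

Bolt shear: A_b = π(20)²/4 = 314.16 mm². φR_n = 0.75 × 469 × 314.16 × 4 × 1 = 442.0 kN.
Bearing (12 mm plate, F_u = 400 MPa): end bolts L_c = 36 − 22/2 = 25, R_n = min(1.2×25×12×400, 2.4×20×12×400) = 144 kN/bolt; interior L_c = 77 − 22 = 55, R_n = 230.4 kN/bolt. φR_n = 0.75 × (1×144 + 3×230.4) = 626.4 kN.
Tension rupture (net): A_n = (98 − 1×24)×12 = 888 mm² (U = 1.0, A_e = A_n). φR_n = 0.75 × 400 × 888 = 266.4 kN.
Governing: min(442.0, 626.4, 266.4) = 266.4 kN → net-section rupture.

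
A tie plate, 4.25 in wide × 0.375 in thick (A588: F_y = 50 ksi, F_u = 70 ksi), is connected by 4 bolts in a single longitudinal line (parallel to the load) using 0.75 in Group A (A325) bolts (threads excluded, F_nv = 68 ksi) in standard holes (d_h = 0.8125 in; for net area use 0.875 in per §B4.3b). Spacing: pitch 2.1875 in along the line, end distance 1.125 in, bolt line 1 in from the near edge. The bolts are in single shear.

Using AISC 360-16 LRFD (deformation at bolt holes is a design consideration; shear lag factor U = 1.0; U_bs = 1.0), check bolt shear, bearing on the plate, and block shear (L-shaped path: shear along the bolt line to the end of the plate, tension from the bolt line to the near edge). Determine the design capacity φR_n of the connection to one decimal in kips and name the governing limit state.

65.7 kips (block shear governs)

Bolt shear: A_b = π(0.75)²/4 = 0.44179 in². φR_n = 0.75 × 68 × 0.44179 × 4 × 1 = 90.1 kips.
Bearing (0.375 in plate, F_u = 70 ksi): end bolts L_c = 1.125 − 0.8125/2 = 0.71875, R_n = min(1.2×0.71875×0.375×70, 2.4×0.75×0.375×70) = 22.641 kips/bolt; interior L_c = 2.1875 − 0.8125 = 1.375, R_n = 43.313 kips/bolt. φR_n = 0.75 × (1×22.641 + 3×43.313) = 114.4 kips.
Block shear: shear path 1×[1.125+3×2.1875] = 1×7.6875 in, A_gv = 2.8828, A_nv = 1×(7.6875 − 3.5×0.875)×0.375 = 1.7344 in²; tension to near edge: (1 − 0.5×0.875)×0.375 = 0.21094 in². R_n = min(0.6×70×1.7344, 0.6×50×2.8828) + 1.0×70×0.21094 = min(72.845, 86.484) + 14.766 = 87.611 kips. φR_n = 0.75 × 87.611 = 65.7 kips.
Governing: min(90.1, 114.4, 65.7) = 65.7 kips → block shear.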